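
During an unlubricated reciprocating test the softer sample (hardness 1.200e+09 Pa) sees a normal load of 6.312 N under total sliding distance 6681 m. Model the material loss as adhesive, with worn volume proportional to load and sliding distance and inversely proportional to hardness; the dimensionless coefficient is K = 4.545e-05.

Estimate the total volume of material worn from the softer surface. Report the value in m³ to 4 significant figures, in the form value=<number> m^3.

value=1.597e-09 m^3

Each operation runs at full float precision — shown intermediates are rounded, and rounded just once to four significant digits.
As SI base values: W = 6.312 N, H = 1.200e+09 Pa, K = 4.545e-05.
Volume removed: V = K·W·L/H = 4.545e-05 · 6.312 · 6681 / 1.200e+09 = 1.597e-09 m³.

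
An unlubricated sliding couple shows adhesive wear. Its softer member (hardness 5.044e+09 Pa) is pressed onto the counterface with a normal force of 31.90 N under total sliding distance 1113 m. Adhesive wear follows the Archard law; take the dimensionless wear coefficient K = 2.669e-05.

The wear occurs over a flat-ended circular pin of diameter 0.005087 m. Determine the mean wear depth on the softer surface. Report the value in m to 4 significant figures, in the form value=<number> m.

Intermediates appear rounded. Every step runs at full precision — a lone final rounding to four significant digits.
Convert: Contact area A = π·d²/4 = π·(0.005087 m)²/4 = 2.032e-05 m².
In SI base units, W = 31.90 N, H = 5.044e+09 Pa, K = 2.669e-05.
By Archard's law, V = K·W·L/H = 2.669e-05 · 31.90 · 1113 / 5.044e+09 = 1.879e-10 m³.
Average depth h = V/A = 1.879e-10 / 2.032e-05 = 9.244e-06 m.

value=9.244e-06 m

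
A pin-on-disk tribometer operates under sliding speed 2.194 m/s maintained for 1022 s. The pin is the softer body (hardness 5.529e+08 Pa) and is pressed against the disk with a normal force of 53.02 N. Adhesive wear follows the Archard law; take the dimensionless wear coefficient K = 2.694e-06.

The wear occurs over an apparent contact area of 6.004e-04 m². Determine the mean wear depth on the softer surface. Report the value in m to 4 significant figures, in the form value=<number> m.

Shown intermediates are rounded; all working math runs at exact precision, and rounded just once to 4 significant digits.
Distance L = v·t = 2.194 m/s × 1022 s = 2242 m.
In SI base units: W = 53.02 N, H = 5.529e+08 Pa, K = 2.694e-06.
Archard volume V = K·W·L/H = 2.694e-06 · 53.02 · 2242 / 5.529e+08 = 5.793e-10 m³.
Depth h = V/A = 5.793e-10 / 6.004e-04 = 9.648e-07 m.

value=9.648e-07 m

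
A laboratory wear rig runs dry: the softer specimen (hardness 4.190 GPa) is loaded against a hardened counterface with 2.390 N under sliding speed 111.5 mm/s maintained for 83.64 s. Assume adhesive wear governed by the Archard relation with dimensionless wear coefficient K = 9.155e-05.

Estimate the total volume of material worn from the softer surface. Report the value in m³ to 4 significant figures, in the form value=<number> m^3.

value=4.870e-13 m^3

The algebra maintains full precision, and shown intermediates are rounded, and a lone final rounding, at 4 significant digits.
Sliding speed v = 111.5 mm/s = 0.1115 m/s. Total distance L = v·t = 0.1115 m/s × 83.64 s = 9.326 m.
Hardness H = 4.190 GPa = 4.190e+09 Pa.
SI base units throughout: W = 2.390 N, H = 4.190e+09 Pa, K = 9.155e-05.
Worn volume V = K·W·L/H = 9.155e-05 · 2.390 · 9.326 / 4.190e+09 = 4.870e-13 m³.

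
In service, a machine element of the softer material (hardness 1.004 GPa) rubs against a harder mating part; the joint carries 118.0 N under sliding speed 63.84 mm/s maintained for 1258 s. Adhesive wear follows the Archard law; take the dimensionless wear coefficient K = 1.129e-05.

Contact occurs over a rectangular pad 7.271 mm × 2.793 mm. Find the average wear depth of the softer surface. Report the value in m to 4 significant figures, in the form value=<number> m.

Intermediate values are printed rounded — all working math maintains exact precision — rounded once at the end to four significant digits.
Convert: Sliding speed v = 63.84 mm/s = 0.06384 m/s. The distance L = v·t = 0.06384 m/s × 1258 s = 80.31 m.
Convert: Hardness H = 1.004 GPa = 1.004e+09 Pa.
Convert: Pad sides 7.271 mm × 2.793 mm = 0.007271 m × 0.002793 m. Contact area A = 0.007271 m × 0.002793 m = 2.031e-05 m².
Collected in SI base units: W = 118.0 N, H = 1.004e+09 Pa, K = 1.129e-05.
By Archard's law, V = K·W·L/H = 1.129e-05 · 118.0 · 80.31 / 1.004e+09 = 1.066e-10 m³.
Mean depth h = V/A = 1.066e-10 / 2.031e-05 = 5.247e-06 m.

value=5.247e-06 m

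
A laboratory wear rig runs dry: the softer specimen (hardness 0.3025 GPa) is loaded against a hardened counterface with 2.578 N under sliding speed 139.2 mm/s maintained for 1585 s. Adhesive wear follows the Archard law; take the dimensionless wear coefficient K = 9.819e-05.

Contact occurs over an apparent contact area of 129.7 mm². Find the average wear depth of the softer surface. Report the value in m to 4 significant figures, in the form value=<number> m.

value=1.423e-06 m

The algebra keeps exact precision — the intermediates are shown rounded — rounded once at the end, at 4 significant figures.
Sliding speed v = 139.2 mm/s = 0.1392 m/s. The distance L = v·t = 0.1392 m/s × 1585 s = 220.6 m.
Hardness H = 0.3025 GPa = 3.025e+08 Pa.
Contact area A = 129.7 mm² = 1.297e-04 m².
Expressed in SI base units: W = 2.578 N, H = 3.025e+08 Pa, K = 9.819e-05.
Volume removed: V = K·W·L/H = 9.819e-05 · 2.578 · 220.6 / 3.025e+08 = 1.846e-10 m³.
Depth of wear h = V/A = 1.846e-10 / 1.297e-04 = 1.423e-06 m.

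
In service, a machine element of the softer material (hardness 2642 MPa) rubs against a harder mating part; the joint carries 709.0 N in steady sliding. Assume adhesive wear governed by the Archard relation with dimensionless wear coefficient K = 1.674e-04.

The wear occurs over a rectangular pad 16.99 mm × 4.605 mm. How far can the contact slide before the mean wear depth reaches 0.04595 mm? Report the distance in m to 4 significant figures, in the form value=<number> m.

value=80.03 m

Intermediate values are printed rounded; the algebra runs at exact precision; rounded once at the end to 4 significant digits.
Hardness H = 2642 MPa = 2.642e+09 Pa.
Pad sides 16.99 mm × 4.605 mm = 0.01699 m × 0.004605 m. Contact area A = 0.01699 m × 0.004605 m = 7.824e-05 m².
Depth limit h_lim = 0.04595 mm = 4.595e-05 m.
SI base units throughout: W = 709.0 N, H = 2.642e+09 Pa, K = 1.674e-04.
Permissible volume V_lim = h_lim·A = 4.595e-05 · 7.824e-05 = 3.595e-09 m³.
Thus life L = V_lim·H/(K·W) = 3.595e-09 · 2.642e+09 / (1.674e-04 · 709.0) = 80.03 m.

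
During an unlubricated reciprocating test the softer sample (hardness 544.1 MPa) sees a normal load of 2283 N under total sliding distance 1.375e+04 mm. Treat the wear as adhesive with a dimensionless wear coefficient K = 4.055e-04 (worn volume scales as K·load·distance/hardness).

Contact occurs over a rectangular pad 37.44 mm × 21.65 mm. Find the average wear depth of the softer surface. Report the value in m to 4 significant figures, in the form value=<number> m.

value=2.886e-05 m

Intermediate values are printed rounded; every step carries full float precision — a single final rounding, at four significant figures.
Convert: Total distance L = 1.375e+04 mm = 13.75 m.
Convert: Hardness H = 544.1 MPa = 5.441e+08 Pa.
Convert: Pad sides 37.44 mm × 21.65 mm = 0.03744 m × 0.02165 m. Contact area A = 0.03744 m × 0.02165 m = 8.106e-04 m².
In SI base units, W = 2283 N, H = 5.441e+08 Pa, K = 4.055e-04.
Archard relation: V = K·W·L/H = 4.055e-04 · 2283 · 13.75 / 5.441e+08 = 2.339e-08 m³.
Average depth h = V/A = 2.339e-08 / 8.106e-04 = 2.886e-05 m.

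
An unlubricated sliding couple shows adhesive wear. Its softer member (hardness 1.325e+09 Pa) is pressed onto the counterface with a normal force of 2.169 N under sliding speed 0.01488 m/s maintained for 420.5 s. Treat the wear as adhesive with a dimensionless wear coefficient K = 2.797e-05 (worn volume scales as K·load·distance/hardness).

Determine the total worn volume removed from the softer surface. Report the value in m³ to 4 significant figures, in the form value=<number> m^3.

Shown intermediates are rounded, and all arithmetic runs at full precision, and a single final rounding: four significant digits.
Convert: Sliding distance L = v·t = 0.01488 m/s × 420.5 s = 6.257 m.
Collected in SI base units: W = 2.169 N, H = 1.325e+09 Pa, K = 2.797e-05.
Apply Archard: V = K·W·L/H = 2.797e-05 · 2.169 · 6.257 / 1.325e+09 = 2.865e-13 m³.

value=2.865e-13 m^3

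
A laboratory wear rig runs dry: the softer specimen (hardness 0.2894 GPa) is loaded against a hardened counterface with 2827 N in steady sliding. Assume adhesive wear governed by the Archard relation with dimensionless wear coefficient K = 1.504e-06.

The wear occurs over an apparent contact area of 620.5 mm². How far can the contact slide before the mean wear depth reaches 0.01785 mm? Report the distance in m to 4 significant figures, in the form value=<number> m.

Intermediate values are printed rounded. All working math holds exact precision; one final rounding, at 4 significant digits.
Hardness H = 0.2894 GPa = 2.894e+08 Pa.
Contact area A = 620.5 mm² = 6.205e-04 m².
Depth limit h_lim = 0.01785 mm = 1.785e-05 m.
Collected in SI base units: W = 2827 N, H = 2.894e+08 Pa, K = 1.504e-06.
Wearable volume V_lim = h_lim·A = 1.785e-05 · 6.205e-04 = 1.108e-08 m³.
Inverting, life L = V_lim·H/(K·W) = 1.108e-08 · 2.894e+08 / (1.504e-06 · 2827) = 753.9 m.

value=753.9 m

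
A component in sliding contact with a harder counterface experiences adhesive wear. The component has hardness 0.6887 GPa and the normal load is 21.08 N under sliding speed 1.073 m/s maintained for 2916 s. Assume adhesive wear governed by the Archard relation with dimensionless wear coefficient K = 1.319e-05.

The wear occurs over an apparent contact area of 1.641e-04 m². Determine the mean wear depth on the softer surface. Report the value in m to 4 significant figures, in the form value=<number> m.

value=7.698e-06 m

Each operation holds exact precision. Intermediate values are displayed rounded. Rounded just once: four significant figures.
Sliding distance L = v·t = 1.073 m/s × 2916 s = 3129 m.
Hardness H = 0.6887 GPa = 6.887e+08 Pa.
In SI base units, W = 21.08 N, H = 6.887e+08 Pa, K = 1.319e-05.
Volume removed: V = K·W·L/H = 1.319e-05 · 21.08 · 3129 / 6.887e+08 = 1.263e-09 m³.
Wear depth h = V/A = 1.263e-09 / 1.641e-04 = 7.698e-06 m.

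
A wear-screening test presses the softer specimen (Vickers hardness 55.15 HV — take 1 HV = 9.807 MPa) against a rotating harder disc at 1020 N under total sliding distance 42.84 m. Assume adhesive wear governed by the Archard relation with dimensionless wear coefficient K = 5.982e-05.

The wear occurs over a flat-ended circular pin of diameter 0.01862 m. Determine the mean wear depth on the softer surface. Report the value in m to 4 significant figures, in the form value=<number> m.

All arithmetic keeps full precision — the intermediates are printed rounded, and one final rounding: four significant figures.
Convert: Hardness H = 55.15 HV × 9.807 MPa/HV = 540.9 MPa = 5.409e+08 Pa.
Convert: Contact area A = π·d²/4 = π·(0.01862 m)²/4 = 2.723e-04 m².
In SI base units, W = 1020 N, H = 5.409e+08 Pa, K = 5.982e-05.
Volume removed: V = K·W·L/H = 5.982e-05 · 1020 · 42.84 / 5.409e+08 = 4.833e-09 m³.
Depth of wear h = V/A = 4.833e-09 / 2.723e-04 = 1.775e-05 m.

value=1.775e-05 m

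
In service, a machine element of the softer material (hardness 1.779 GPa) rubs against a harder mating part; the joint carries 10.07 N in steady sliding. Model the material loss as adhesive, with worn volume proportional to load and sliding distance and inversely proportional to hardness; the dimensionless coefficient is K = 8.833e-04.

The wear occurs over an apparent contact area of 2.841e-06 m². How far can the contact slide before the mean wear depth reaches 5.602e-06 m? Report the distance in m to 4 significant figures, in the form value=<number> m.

Displayed values are rounded — all arithmetic keeps full precision; rounded once at the end, at 4 significant digits.
Hardness H = 1.779 GPa = 1.779e+09 Pa.
In SI base units, W = 10.07 N, H = 1.779e+09 Pa, K = 8.833e-04.
Allowed volume V_lim = h_lim·A = 5.602e-06 · 2.841e-06 = 1.592e-11 m³.
So the life L = V_lim·H/(K·W) = 1.592e-11 · 1.779e+09 / (8.833e-04 · 10.07) = 3.183 m.

value=3.183 m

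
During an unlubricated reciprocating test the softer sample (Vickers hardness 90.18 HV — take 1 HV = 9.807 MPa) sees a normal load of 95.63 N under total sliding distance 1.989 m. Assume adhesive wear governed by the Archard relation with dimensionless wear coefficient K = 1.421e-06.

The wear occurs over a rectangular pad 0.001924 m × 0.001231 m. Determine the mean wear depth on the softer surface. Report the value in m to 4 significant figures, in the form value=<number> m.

Quoted intermediates are rounded, and every step keeps full precision. Rounded once at the end, at 4 significant digits.
Hardness H = 90.18 HV × 9.807 MPa/HV = 884.4 MPa = 8.844e+08 Pa.
Contact area A = 0.001924 m × 0.001231 m = 2.368e-06 m².
Collected in SI base units: W = 95.63 N, H = 8.844e+08 Pa, K = 1.421e-06.
Archard volume V = K·W·L/H = 1.421e-06 · 95.63 · 1.989 / 8.844e+08 = 3.056e-13 m³.
Depth of wear h = V/A = 3.056e-13 / 2.368e-06 = 1.290e-07 m.

value=1.290e-07 m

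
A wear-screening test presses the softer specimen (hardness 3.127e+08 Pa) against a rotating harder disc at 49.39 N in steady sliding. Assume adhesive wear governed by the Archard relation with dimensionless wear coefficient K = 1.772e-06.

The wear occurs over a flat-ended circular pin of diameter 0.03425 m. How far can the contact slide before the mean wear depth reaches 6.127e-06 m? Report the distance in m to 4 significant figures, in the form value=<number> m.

Quoted intermediates are rounded. Each operation holds full precision. Rounded once at the end: 4 significant digits.
Convert: Contact area A = π·d²/4 = π·(0.03425 m)²/4 = 9.213e-04 m².
Restated in SI base units: W = 49.39 N, H = 3.127e+08 Pa, K = 1.772e-06.
Limit volume V_lim = h_lim·A = 6.127e-06 · 9.213e-04 = 5.645e-09 m³.
Life L = V_lim·H/(K·W) = 5.645e-09 · 3.127e+08 / (1.772e-06 · 49.39) = 2.017e+04 m.

value=2.017e+04 m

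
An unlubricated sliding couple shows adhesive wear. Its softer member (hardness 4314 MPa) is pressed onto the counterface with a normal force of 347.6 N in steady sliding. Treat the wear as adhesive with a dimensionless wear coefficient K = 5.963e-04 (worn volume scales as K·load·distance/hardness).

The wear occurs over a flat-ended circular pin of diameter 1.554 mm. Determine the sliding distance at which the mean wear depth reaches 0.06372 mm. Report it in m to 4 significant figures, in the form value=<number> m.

value=2.515 m

The algebra carries full precision. Printed values are rounded; a lone final rounding: 4 significant figures.
Convert: Hardness H = 4314 MPa = 4.314e+09 Pa.
Convert: Pin diameter d = 1.554 mm = 0.001554 m. Contact area A = π·d²/4 = π·(0.001554 m)²/4 = 1.897e-06 m².
Convert: Depth limit h_lim = 0.06372 mm = 6.372e-05 m.
Working in SI base units: W = 347.6 N, H = 4.314e+09 Pa, K = 5.963e-04.
Wearable volume V_lim = h_lim·A = 6.372e-05 · 1.897e-06 = 1.209e-10 m³.
So the life L = V_lim·H/(K·W) = 1.209e-10 · 4.314e+09 / (5.963e-04 · 347.6) = 2.515 m.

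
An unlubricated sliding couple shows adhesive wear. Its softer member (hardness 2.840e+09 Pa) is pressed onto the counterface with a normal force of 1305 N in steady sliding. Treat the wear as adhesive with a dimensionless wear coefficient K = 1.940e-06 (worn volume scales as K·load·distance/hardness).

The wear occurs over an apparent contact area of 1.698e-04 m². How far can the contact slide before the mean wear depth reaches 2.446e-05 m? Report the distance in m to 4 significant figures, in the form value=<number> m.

value=4659 m

All working math carries full float precision — the intermediates appear rounded — a lone final rounding: four significant figures.
In SI base units, W = 1305 N, H = 2.840e+09 Pa, K = 1.940e-06.
Wearable volume V_lim = h_lim·A = 2.446e-05 · 1.698e-04 = 4.153e-09 m³.
Sliding life L = V_lim·H/(K·W) = 4.153e-09 · 2.840e+09 / (1.940e-06 · 1305) = 4659 m.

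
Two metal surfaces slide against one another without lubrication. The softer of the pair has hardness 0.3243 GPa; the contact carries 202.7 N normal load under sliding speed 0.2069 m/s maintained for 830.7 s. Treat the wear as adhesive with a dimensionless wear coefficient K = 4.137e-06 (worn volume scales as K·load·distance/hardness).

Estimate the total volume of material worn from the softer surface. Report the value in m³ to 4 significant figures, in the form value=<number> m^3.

value=4.444e-10 m^3

All arithmetic holds full float precision, and intermediates are printed rounded. Rounded just once, at 4 significant digits.
Sliding distance L = v·t = 0.2069 m/s × 830.7 s = 171.9 m.
Hardness H = 0.3243 GPa = 3.243e+08 Pa.
As SI base values: W = 202.7 N, H = 3.243e+08 Pa, K = 4.137e-06.
Archard relation: V = K·W·L/H = 4.137e-06 · 202.7 · 171.9 / 3.243e+08 = 4.444e-10 m³.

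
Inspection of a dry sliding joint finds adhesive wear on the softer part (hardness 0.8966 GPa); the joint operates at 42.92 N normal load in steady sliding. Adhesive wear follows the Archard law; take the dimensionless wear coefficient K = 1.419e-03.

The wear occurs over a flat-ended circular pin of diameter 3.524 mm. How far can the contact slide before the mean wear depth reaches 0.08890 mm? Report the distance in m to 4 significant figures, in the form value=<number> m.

The intermediates are shown rounded, and every step holds exact precision. Rounded once at the end: four significant figures.
Convert: Hardness H = 0.8966 GPa = 8.966e+08 Pa.
Convert: Pin diameter d = 3.524 mm = 0.003524 m. Contact area A = π·d²/4 = π·(0.003524 m)²/4 = 9.754e-06 m².
Convert: Depth limit h_lim = 0.08890 mm = 8.890e-05 m.
Collected in SI base units: W = 42.92 N, H = 8.966e+08 Pa, K = 1.419e-03.
Limit volume V_lim = h_lim·A = 8.890e-05 · 9.754e-06 = 8.671e-10 m³.
Thus life L = V_lim·H/(K·W) = 8.671e-10 · 8.966e+08 / (1.419e-03 · 42.92) = 12.76 m.

value=12.76 m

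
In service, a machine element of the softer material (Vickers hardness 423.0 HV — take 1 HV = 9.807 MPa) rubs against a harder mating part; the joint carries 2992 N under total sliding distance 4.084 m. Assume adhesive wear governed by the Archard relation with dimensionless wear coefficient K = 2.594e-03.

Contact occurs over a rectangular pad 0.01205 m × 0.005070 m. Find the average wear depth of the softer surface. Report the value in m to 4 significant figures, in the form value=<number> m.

Intermediates are shown rounded, and all working math holds full precision — one last rounding, at 4 significant digits.
Convert: Hardness H = 423.0 HV × 9.807 MPa/HV = 4148 MPa = 4.148e+09 Pa.
Convert: Contact area A = 0.01205 m × 0.005070 m = 6.109e-05 m².
As SI base values: W = 2992 N, H = 4.148e+09 Pa, K = 2.594e-03.
Wear volume V = K·W·L/H = 2.594e-03 · 2992 · 4.084 / 4.148e+09 = 7.641e-09 m³.
Mean wear depth h = V/A = 7.641e-09 / 6.109e-05 = 1.251e-04 m.

value=1.251e-04 m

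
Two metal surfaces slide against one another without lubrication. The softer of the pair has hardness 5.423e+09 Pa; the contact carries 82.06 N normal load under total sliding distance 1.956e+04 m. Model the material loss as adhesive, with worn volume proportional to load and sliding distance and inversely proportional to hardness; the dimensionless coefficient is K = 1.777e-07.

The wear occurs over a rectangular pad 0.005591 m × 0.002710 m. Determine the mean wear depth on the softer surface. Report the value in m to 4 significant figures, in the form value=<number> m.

value=3.471e-06 m

Intermediates are printed rounded; every step runs at full precision. Rounded just once, at four significant figures.
Convert: Contact area A = 0.005591 m × 0.002710 m = 1.515e-05 m².
SI base units throughout: W = 82.06 N, H = 5.423e+09 Pa, K = 1.777e-07.
By Archard's law, V = K·W·L/H = 1.777e-07 · 82.06 · 1.956e+04 / 5.423e+09 = 5.260e-11 m³.
Average depth h = V/A = 5.260e-11 / 1.515e-05 = 3.471e-06 m.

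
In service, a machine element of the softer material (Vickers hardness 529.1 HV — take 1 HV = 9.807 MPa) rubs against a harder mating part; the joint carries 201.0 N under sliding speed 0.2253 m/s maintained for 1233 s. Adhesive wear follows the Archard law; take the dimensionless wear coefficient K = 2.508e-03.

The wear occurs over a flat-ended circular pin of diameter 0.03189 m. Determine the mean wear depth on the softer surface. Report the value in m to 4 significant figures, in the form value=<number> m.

value=3.379e-05 m

Intermediate values are printed rounded, and each operation keeps full float precision. Rounded once at the end, at four significant figures.
Convert: Sliding distance L = v·t = 0.2253 m/s × 1233 s = 277.8 m.
Convert: Hardness H = 529.1 HV × 9.807 MPa/HV = 5189 MPa = 5.189e+09 Pa.
Convert: Contact area A = π·d²/4 = π·(0.03189 m)²/4 = 7.987e-04 m².
Restated in SI base units: W = 201.0 N, H = 5.189e+09 Pa, K = 2.508e-03.
Archard relation: V = K·W·L/H = 2.508e-03 · 201.0 · 277.8 / 5.189e+09 = 2.699e-08 m³.
Depth of wear h = V/A = 2.699e-08 / 7.987e-04 = 3.379e-05 m.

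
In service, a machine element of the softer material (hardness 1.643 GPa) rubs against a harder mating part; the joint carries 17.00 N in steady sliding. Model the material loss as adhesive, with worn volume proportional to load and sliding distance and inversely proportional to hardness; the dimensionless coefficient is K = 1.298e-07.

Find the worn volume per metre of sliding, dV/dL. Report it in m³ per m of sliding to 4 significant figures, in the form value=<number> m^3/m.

Displayed values are rounded — each operation carries full precision — one final rounding, at four significant digits.
Convert: Hardness H = 1.643 GPa = 1.643e+09 Pa.
Restated in SI base units: W = 17.00 N, H = 1.643e+09 Pa, K = 1.298e-07.
Volumetric rate dV/dL = K·W/H (independent of L): 1.298e-07 · 17.00 / 1.643e+09 = 1.343e-15 m³/m.

value=1.343e-15 m^3/m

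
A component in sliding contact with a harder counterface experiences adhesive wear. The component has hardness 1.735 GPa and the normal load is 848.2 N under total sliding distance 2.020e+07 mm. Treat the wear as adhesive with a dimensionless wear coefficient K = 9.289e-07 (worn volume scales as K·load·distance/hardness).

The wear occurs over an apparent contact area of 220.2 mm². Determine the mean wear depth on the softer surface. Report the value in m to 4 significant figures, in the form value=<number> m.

The intermediates are displayed rounded; every step carries exact precision. Rounded just once, at four significant figures.
Sliding distance L = 2.020e+07 mm = 2.020e+04 m.
Hardness H = 1.735 GPa = 1.735e+09 Pa.
Contact area A = 220.2 mm² = 2.202e-04 m².
As SI base values: W = 848.2 N, H = 1.735e+09 Pa, K = 9.289e-07.
Archard volume V = K·W·L/H = 9.289e-07 · 848.2 · 2.020e+04 / 1.735e+09 = 9.173e-09 m³.
Depth of wear h = V/A = 9.173e-09 / 2.202e-04 = 4.166e-05 m.

value=4.166e-05 m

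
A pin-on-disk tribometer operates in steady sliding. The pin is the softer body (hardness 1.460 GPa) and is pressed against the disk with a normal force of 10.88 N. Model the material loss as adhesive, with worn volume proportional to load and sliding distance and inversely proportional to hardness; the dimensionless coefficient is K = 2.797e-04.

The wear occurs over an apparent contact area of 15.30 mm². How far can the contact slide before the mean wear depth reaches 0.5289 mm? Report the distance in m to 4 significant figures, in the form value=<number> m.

All working math carries exact precision. The intermediates are displayed rounded — a single final rounding to 4 significant figures.
Hardness H = 1.460 GPa = 1.460e+09 Pa.
Contact area A = 15.30 mm² = 1.530e-05 m².
Depth limit h_lim = 0.5289 mm = 5.289e-04 m.
In SI base units, W = 10.88 N, H = 1.460e+09 Pa, K = 2.797e-04.
Volume at the limit: V_lim = h_lim·A = 5.289e-04 · 1.530e-05 = 8.092e-09 m³.
So the life L = V_lim·H/(K·W) = 8.092e-09 · 1.460e+09 / (2.797e-04 · 10.88) = 3882 m.

value=3882 m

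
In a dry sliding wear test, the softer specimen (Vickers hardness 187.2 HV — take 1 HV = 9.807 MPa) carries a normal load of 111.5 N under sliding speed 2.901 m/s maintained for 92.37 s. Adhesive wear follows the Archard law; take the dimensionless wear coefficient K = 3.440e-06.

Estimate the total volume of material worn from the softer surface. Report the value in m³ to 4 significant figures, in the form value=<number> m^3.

The intermediates are displayed rounded — all arithmetic keeps full float precision; one final rounding, at four significant digits.
Sliding distance L = v·t = 2.901 m/s × 92.37 s = 268.0 m.
Hardness H = 187.2 HV × 9.807 MPa/HV = 1836 MPa = 1.836e+09 Pa.
Working in SI base units: W = 111.5 N, H = 1.836e+09 Pa, K = 3.440e-06.
By Archard's law, V = K·W·L/H = 3.440e-06 · 111.5 · 268.0 / 1.836e+09 = 5.598e-11 m³.

value=5.598e-11 m^3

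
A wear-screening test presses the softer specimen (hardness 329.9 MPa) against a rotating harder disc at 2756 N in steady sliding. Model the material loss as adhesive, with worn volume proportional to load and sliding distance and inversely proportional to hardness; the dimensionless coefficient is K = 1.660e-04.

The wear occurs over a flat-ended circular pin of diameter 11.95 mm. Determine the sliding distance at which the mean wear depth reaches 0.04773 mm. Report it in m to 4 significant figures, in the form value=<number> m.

value=3.860 m

Quoted intermediates are rounded, and all arithmetic runs at full float precision. Rounded just once to 4 significant figures.
Hardness H = 329.9 MPa = 3.299e+08 Pa.
Pin diameter d = 11.95 mm = 0.01195 m. Contact area A = π·d²/4 = π·(0.01195 m)²/4 = 1.122e-04 m².
Depth limit h_lim = 0.04773 mm = 4.773e-05 m.
Expressed in SI base units: W = 2756 N, H = 3.299e+08 Pa, K = 1.660e-04.
At the depth limit, V_lim = h_lim·A = 4.773e-05 · 1.122e-04 = 5.353e-09 m³.
Life L = V_lim·H/(K·W) = 5.353e-09 · 3.299e+08 / (1.660e-04 · 2756) = 3.860 m.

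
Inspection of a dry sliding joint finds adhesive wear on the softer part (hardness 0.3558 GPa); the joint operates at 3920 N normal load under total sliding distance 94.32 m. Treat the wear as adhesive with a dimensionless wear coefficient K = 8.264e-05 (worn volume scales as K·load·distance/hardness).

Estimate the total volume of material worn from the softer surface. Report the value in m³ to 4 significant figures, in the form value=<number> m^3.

Printed values are rounded; the algebra holds full precision — rounded just once, at four significant digits.
Hardness H = 0.3558 GPa = 3.558e+08 Pa.
In SI base units: W = 3920 N, H = 3.558e+08 Pa, K = 8.264e-05.
Volume removed: V = K·W·L/H = 8.264e-05 · 3920 · 94.32 / 3.558e+08 = 8.588e-08 m³.

value=8.588e-08 m^3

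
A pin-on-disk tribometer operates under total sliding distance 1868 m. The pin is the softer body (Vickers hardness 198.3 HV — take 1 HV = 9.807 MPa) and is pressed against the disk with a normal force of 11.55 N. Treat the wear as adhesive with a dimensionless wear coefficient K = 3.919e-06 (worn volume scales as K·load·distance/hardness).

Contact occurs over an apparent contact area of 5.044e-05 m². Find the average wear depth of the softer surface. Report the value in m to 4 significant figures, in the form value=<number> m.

The computation carries full float precision — intermediate values are displayed rounded; rounded once at the end to 4 significant figures.
Convert: Hardness H = 198.3 HV × 9.807 MPa/HV = 1945 MPa = 1.945e+09 Pa.
As SI base values: W = 11.55 N, H = 1.945e+09 Pa, K = 3.919e-06.
The Archard volume V = K·W·L/H = 3.919e-06 · 11.55 · 1868 / 1.945e+09 = 4.348e-11 m³.
Mean wear depth h = V/A = 4.348e-11 / 5.044e-05 = 8.620e-07 m.

value=8.620e-07 m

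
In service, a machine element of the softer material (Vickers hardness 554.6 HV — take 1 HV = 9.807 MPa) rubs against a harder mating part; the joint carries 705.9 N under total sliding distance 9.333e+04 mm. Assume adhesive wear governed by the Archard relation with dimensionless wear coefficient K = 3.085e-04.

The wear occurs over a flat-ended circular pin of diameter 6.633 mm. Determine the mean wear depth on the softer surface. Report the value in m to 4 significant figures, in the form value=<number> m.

Shown intermediates are rounded. Each operation maintains full precision — rounded just once, at 4 significant digits.
Total distance L = 9.333e+04 mm = 93.33 m.
Hardness H = 554.6 HV × 9.807 MPa/HV = 5439 MPa = 5.439e+09 Pa.
Pin diameter d = 6.633 mm = 0.006633 m. Contact area A = π·d²/4 = π·(0.006633 m)²/4 = 3.455e-05 m².
As SI base values: W = 705.9 N, H = 5.439e+09 Pa, K = 3.085e-04.
Apply Archard: V = K·W·L/H = 3.085e-04 · 705.9 · 93.33 / 5.439e+09 = 3.737e-09 m³.
Average depth h = V/A = 3.737e-09 / 3.455e-05 = 1.081e-04 m.

value=1.081e-04 m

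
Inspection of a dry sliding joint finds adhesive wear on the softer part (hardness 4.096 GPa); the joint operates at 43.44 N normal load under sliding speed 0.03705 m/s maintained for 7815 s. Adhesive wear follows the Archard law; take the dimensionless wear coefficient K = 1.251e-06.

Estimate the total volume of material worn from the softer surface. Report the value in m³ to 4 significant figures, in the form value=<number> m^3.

value=3.842e-12 m^3

The algebra carries exact precision; intermediates are displayed rounded; one final rounding to 4 significant figures.
Distance L = v·t = 0.03705 m/s × 7815 s = 289.5 m.
Hardness H = 4.096 GPa = 4.096e+09 Pa.
SI base units throughout: W = 43.44 N, H = 4.096e+09 Pa, K = 1.251e-06.
By Archard's law, V = K·W·L/H = 1.251e-06 · 43.44 · 289.5 / 4.096e+09 = 3.842e-12 m³.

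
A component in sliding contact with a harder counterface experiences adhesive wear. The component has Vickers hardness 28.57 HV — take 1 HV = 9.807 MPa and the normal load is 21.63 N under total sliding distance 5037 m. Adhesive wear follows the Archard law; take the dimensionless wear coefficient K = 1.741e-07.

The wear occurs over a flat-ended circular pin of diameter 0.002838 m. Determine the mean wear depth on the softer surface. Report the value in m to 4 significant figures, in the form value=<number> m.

All working math holds exact precision — intermediates appear rounded — rounded once at the end, at four significant figures.
Hardness H = 28.57 HV × 9.807 MPa/HV = 280.2 MPa = 2.802e+08 Pa.
Contact area A = π·d²/4 = π·(0.002838 m)²/4 = 6.326e-06 m².
As SI base values: W = 21.63 N, H = 2.802e+08 Pa, K = 1.741e-07.
Archard relation: V = K·W·L/H = 1.741e-07 · 21.63 · 5037 / 2.802e+08 = 6.770e-11 m³.
Depth h = V/A = 6.770e-11 / 6.326e-06 = 1.070e-05 m.

value=1.070e-05 m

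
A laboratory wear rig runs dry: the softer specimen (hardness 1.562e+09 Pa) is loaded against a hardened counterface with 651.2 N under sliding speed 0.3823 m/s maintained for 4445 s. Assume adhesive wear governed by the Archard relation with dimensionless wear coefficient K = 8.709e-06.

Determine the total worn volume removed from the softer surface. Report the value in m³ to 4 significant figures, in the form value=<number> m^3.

value=6.170e-09 m^3

The algebra runs at full precision; printed values are rounded — rounded once at the end: 4 significant digits.
Sliding distance L = v·t = 0.3823 m/s × 4445 s = 1699 m.
Restated in SI base units: W = 651.2 N, H = 1.562e+09 Pa, K = 8.709e-06.
Archard volume V = K·W·L/H = 8.709e-06 · 651.2 · 1699 / 1.562e+09 = 6.170e-09 m³.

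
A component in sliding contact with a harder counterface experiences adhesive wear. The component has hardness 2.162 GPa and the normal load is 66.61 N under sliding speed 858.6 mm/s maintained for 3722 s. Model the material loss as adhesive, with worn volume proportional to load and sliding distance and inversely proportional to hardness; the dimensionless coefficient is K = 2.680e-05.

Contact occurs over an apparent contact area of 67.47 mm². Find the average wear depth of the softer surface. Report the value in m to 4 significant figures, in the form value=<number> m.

The computation keeps full float precision — the intermediates are displayed rounded. Rounded just once: four significant digits.
Sliding speed v = 858.6 mm/s = 0.8586 m/s. The distance L = v·t = 0.8586 m/s × 3722 s = 3196 m.
Hardness H = 2.162 GPa = 2.162e+09 Pa.
Contact area A = 67.47 mm² = 6.747e-05 m².
Restated in SI base units: W = 66.61 N, H = 2.162e+09 Pa, K = 2.680e-05.
Archard relation: V = K·W·L/H = 2.680e-05 · 66.61 · 3196 / 2.162e+09 = 2.639e-09 m³.
Depth of wear h = V/A = 2.639e-09 / 6.747e-05 = 3.911e-05 m.

value=3.911e-05 m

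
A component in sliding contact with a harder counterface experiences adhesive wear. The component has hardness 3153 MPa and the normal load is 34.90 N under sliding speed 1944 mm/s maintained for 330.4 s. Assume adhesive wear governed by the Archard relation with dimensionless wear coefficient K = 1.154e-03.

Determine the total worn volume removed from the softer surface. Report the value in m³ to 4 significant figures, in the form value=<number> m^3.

value=8.204e-09 m^3

All working math carries full float precision; intermediates are printed rounded, and a lone final rounding: 4 significant figures.
Convert: Sliding speed v = 1944 mm/s = 1.944 m/s. Sliding distance L = v·t = 1.944 m/s × 330.4 s = 642.3 m.
Convert: Hardness H = 3153 MPa = 3.153e+09 Pa.
As SI base values: W = 34.90 N, H = 3.153e+09 Pa, K = 1.154e-03.
Volume removed: V = K·W·L/H = 1.154e-03 · 34.90 · 642.3 / 3.153e+09 = 8.204e-09 m³.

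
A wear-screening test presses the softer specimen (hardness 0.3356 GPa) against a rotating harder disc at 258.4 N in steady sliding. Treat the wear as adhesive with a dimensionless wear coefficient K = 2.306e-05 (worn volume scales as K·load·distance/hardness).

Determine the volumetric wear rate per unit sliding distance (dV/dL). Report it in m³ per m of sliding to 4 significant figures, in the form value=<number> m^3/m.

value=1.776e-11 m^3/m

The computation keeps full float precision. Intermediate values are shown rounded — a single final rounding: four significant figures.
Hardness H = 0.3356 GPa = 3.356e+08 Pa.
Working in SI base units: W = 258.4 N, H = 3.356e+08 Pa, K = 2.306e-05.
Volumetric rate dV/dL = K·W/H (independent of L): 2.306e-05 · 258.4 / 3.356e+08 = 1.776e-11 m³/m.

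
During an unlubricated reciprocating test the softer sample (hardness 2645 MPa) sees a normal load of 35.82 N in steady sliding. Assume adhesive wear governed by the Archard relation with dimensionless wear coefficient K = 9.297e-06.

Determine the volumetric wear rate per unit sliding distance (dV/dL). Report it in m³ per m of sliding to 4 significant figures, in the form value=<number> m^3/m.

value=1.259e-13 m^3/m

Shown intermediates are rounded; all arithmetic maintains full precision; a lone final rounding, at 4 significant figures.
Convert: Hardness H = 2645 MPa = 2.645e+09 Pa.
SI base units throughout: W = 35.82 N, H = 2.645e+09 Pa, K = 9.297e-06.
Wear rate dV/dL = K·W/H, per unit distance: 9.297e-06 · 35.82 / 2.645e+09 = 1.259e-13 m³/m.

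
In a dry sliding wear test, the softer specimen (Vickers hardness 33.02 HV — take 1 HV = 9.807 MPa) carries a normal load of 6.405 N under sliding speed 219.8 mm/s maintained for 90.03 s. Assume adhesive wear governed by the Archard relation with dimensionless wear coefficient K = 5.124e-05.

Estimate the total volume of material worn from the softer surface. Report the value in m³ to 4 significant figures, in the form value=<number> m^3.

value=2.006e-11 m^3

Each operation keeps exact precision, and intermediate values are shown rounded. Rounded just once: four significant figures.
Convert: Sliding speed v = 219.8 mm/s = 0.2198 m/s. Distance L = v·t = 0.2198 m/s × 90.03 s = 19.79 m.
Convert: Hardness H = 33.02 HV × 9.807 MPa/HV = 323.8 MPa = 3.238e+08 Pa.
Restated in SI base units: W = 6.405 N, H = 3.238e+08 Pa, K = 5.124e-05.
Volume removed: V = K·W·L/H = 5.124e-05 · 6.405 · 19.79 / 3.238e+08 = 2.006e-11 m³.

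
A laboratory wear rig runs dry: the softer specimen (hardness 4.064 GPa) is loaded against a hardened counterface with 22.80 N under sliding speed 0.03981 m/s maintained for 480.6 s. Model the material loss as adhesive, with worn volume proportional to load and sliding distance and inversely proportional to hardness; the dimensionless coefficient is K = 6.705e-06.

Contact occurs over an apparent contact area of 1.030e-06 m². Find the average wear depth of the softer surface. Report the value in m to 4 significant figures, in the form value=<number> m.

value=6.987e-07 m

The intermediates appear rounded — all working math runs at full precision, and one final rounding: 4 significant figures.
Convert: Sliding distance L = v·t = 0.03981 m/s × 480.6 s = 19.13 m.
Convert: Hardness H = 4.064 GPa = 4.064e+09 Pa.
SI base units throughout: W = 22.80 N, H = 4.064e+09 Pa, K = 6.705e-06.
Apply Archard: V = K·W·L/H = 6.705e-06 · 22.80 · 19.13 / 4.064e+09 = 7.197e-13 m³.
Average depth h = V/A = 7.197e-13 / 1.030e-06 = 6.987e-07 m.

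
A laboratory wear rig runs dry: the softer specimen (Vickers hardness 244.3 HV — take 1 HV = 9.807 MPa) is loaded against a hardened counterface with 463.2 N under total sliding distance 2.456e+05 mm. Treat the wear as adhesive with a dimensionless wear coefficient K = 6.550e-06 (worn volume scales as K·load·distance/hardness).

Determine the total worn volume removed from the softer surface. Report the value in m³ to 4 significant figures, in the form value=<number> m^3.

value=3.110e-10 m^3

All working math runs at exact precision, and the intermediates are shown rounded, and a lone final rounding to four significant digits.
Distance L = 2.456e+05 mm = 245.6 m.
Hardness H = 244.3 HV × 9.807 MPa/HV = 2396 MPa = 2.396e+09 Pa.
Working in SI base units: W = 463.2 N, H = 2.396e+09 Pa, K = 6.550e-06.
By Archard's law, V = K·W·L/H = 6.550e-06 · 463.2 · 245.6 / 2.396e+09 = 3.110e-10 m³.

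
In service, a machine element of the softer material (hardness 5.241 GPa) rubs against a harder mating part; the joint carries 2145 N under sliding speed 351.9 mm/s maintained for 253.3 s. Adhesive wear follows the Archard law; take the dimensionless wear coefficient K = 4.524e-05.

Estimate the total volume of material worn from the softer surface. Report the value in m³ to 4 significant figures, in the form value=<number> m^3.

Intermediate values are displayed rounded, and the algebra runs at full precision. Rounded once at the end to four significant figures.
Sliding speed v = 351.9 mm/s = 0.3519 m/s. Total distance L = v·t = 0.3519 m/s × 253.3 s = 89.14 m.
Hardness H = 5.241 GPa = 5.241e+09 Pa.
Restated in SI base units: W = 2145 N, H = 5.241e+09 Pa, K = 4.524e-05.
Volume removed: V = K·W·L/H = 4.524e-05 · 2145 · 89.14 / 5.241e+09 = 1.650e-09 m³.

value=1.650e-09 m^3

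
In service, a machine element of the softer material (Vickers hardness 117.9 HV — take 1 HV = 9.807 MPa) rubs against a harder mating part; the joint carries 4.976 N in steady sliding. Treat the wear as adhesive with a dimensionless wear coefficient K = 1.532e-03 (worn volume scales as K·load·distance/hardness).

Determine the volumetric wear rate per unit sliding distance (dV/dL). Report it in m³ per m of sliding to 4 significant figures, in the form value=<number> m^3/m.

Intermediates are displayed rounded. The computation holds full precision, and rounded just once, at four significant digits.
Hardness H = 117.9 HV × 9.807 MPa/HV = 1156 MPa = 1.156e+09 Pa.
Restated in SI base units: W = 4.976 N, H = 1.156e+09 Pa, K = 1.532e-03.
Rate of wear dV/dL = K·W/H (independent of L): 1.532e-03 · 4.976 / 1.156e+09 = 6.593e-12 m³/m.

value=6.593e-12 m^3/m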